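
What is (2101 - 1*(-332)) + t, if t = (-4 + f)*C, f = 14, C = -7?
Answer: 2363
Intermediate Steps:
t = -70 (t = (-4 + 14)*(-7) = 10*(-7) = -70)
(2101 - 1*(-332)) + t = (2101 - 1*(-332)) - 70 = (2101 + 332) - 70 = 2433 - 70 = 2363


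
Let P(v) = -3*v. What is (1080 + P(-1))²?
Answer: 1172889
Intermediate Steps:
(1080 + P(-1))² = (1080 - 3*(-1))² = (1080 + 3)² = 1083² = 1172889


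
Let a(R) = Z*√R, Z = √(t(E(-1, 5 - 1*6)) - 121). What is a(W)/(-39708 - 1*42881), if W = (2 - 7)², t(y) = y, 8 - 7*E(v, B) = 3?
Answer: -5*I*√5894/578123 ≈ -0.00066398*I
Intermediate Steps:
E(v, B) = 5/7 (E(v, B) = 8/7 - ⅐*3 = 8/7 - 3/7 = 5/7)
W = 25 (W = (-5)² = 25)
Z = I*√5894/7 (Z = √(5/7 - 121) = √(-842/7) = I*√5894/7 ≈ 10.967*I)
a(R) = I*√5894*√R/7 (a(R) = (I*√5894/7)*√R = I*√5894*√R/7)
a(W)/(-39708 - 1*42881) = (I*√5894*√25/7)/(-39708 - 1*42881) = ((⅐)*I*√5894*5)/(-39708 - 42881) = (5*I*√5894/7)/(-82589) = (5*I*√5894/7)*(-1/82589) = -5*I*√5894/578123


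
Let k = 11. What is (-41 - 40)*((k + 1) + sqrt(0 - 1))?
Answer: -972 - 81*I ≈ -972.0 - 81.0*I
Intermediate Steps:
(-41 - 40)*((k + 1) + sqrt(0 - 1)) = (-41 - 40)*((11 + 1) + sqrt(0 - 1)) = -81*(12 + sqrt(-1)) = -81*(12 + I) = -972 - 81*I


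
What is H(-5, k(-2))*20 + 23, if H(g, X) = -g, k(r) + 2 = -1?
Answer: 123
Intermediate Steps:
k(r) = -3 (k(r) = -2 - 1 = -3)
H(-5, k(-2))*20 + 23 = -1*(-5)*20 + 23 = 5*20 + 23 = 100 + 23 = 123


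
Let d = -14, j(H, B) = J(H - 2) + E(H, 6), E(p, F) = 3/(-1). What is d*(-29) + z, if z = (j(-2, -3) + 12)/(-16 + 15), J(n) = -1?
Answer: 398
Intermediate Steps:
E(p, F) = -3 (E(p, F) = 3*(-1) = -3)
j(H, B) = -4 (j(H, B) = -1 - 3 = -4)
z = -8 (z = (-4 + 12)/(-16 + 15) = 8/(-1) = 8*(-1) = -8)
d*(-29) + z = -14*(-29) - 8 = 406 - 8 = 398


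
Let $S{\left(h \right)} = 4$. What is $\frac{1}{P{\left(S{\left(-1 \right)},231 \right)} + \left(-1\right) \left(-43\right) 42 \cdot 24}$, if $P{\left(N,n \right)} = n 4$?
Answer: $\frac{1}{44268} \approx 2.259 \cdot 10^{-5}$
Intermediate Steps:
$P{\left(N,n \right)} = 4 n$
$\frac{1}{P{\left(S{\left(-1 \right)},231 \right)} + \left(-1\right) \left(-43\right) 42 \cdot 24} = \frac{1}{4 \cdot 231 + \left(-1\right) \left(-43\right) 42 \cdot 24} = \frac{1}{924 + 43 \cdot 42 \cdot 24} = \frac{1}{924 + 1806 \cdot 24} = \frac{1}{924 + 43344} = \frac{1}{44268}$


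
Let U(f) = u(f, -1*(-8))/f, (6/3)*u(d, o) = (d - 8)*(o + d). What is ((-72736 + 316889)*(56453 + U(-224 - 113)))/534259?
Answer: 9262143528001/360090566 ≈ 25722.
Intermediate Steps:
u(d, o) = (-8 + d)*(d + o)/2 (u(d, o) = ((d - 8)*(o + d))/2 = ((-8 + d)*(d + o))/2 = (-8 + d)*(d + o)/2)
U(f) = (-32 + f²/2)/f (U(f) = (f²/2 - 4*f - (-4)*(-8) + f*(-1*(-8))/2)/f = (f²/2 - 4*f - 4*8 + (½)*f*8)/f = (f²/2 - 4*f - 32 + 4*f)/f = (-32 + f²/2)/f)
((-72736 + 316889)*(56453 + U(-224 - 113)))/534259 = ((-72736 + 316889)*(56453 + ((-224 - 113)/2 - 32/(-224 - 113))))/534259 = (244153*(56453 + ((½)*(-337) - 32/(-337))))*(1/534259) = (244153*(56453 + (-337/2 - 32*(-1/337))))*(1/534259) = (244153*(56453 + (-337/2 + 32/337)))*(1/534259) = (244153*(56453 - 113505/674))*(1/534259) = (244153*(37935817/674))*(1/534259) = (9262143528001/674)*(1/534259) = 9262143528001/360090566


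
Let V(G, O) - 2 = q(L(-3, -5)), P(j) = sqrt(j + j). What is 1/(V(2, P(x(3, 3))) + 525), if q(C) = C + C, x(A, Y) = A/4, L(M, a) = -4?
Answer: 1/519 ≈ 0.0019268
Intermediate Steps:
x(A, Y) = A/4 (x(A, Y) = A*(1/4) = A/4)
q(C) = 2*C
P(j) = sqrt(2)*sqrt(j) (P(j) = sqrt(2*j) = sqrt(2)*sqrt(j))
V(G, O) = -6 (V(G, O) = 2 + 2*(-4) = 2 - 8 = -6)
1/(V(2, P(x(3, 3))) + 525) = 1/(-6 + 525) = 1/519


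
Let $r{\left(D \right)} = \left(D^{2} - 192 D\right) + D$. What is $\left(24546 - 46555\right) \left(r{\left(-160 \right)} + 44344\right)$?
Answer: $-2211992536$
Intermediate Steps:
$r{\left(D \right)} = D^{2} - 191 D$
$\left(24546 - 46555\right) \left(r{\left(-160 \right)} + 44344\right) = \left(24546 - 46555\right) \left(- 160 \left(-191 - 160\right) + 44344\right) = - 22009 \left(\left(-160\right) \left(-351\right) + 44344\right) = - 22009 \left(56160 + 44344\right) = \left(-22009\right) 100504 = -2211992536$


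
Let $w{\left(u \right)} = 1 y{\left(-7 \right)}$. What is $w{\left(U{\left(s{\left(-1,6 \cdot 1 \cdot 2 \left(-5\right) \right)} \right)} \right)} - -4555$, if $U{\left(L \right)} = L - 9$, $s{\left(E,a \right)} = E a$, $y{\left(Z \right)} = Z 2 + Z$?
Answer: $4534$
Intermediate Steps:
$y{\left(Z \right)} = 3 Z$ ($y{\left(Z \right)} = 2 Z + Z = 3 Z$)
$U{\left(L \right)} = -9 + L$ ($U{\left(L \right)} = L - 9 = -9 + L$)
$w{\left(u \right)} = -21$ ($w{\left(u \right)} = 1 \cdot 3 \left(-7\right) = 1 \left(-21\right) = -21$)
$w{\left(U{\left(s{\left(-1,6 \cdot 1 \cdot 2 \left(-5\right) \right)} \right)} \right)} - -4555 = -21 - -4555 = -21 + 4555 = 4534$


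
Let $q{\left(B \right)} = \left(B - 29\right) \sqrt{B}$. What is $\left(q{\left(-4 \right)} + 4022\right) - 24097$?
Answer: $-20075 - 66 i \approx -20075.0 - 66.0 i$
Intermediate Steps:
$q{\left(B \right)} = \sqrt{B} \left(-29 + B\right)$ ($q{\left(B \right)} = \left(B - 29\right) \sqrt{B} = \left(-29 + B\right) \sqrt{B} = \sqrt{B} \left(-29 + B\right)$)
$\left(q{\left(-4 \right)} + 4022\right) - 24097 = \left(\sqrt{-4} \left(-29 - 4\right) + 4022\right) - 24097 = \left(2 i \left(-33\right) + 4022\right) - 24097 = \left(- 66 i + 4022\right) - 24097 = \left(4022 - 66 i\right) - 24097 = -20075 - 66 i$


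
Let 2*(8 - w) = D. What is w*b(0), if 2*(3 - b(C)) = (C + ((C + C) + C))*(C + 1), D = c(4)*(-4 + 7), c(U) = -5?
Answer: 93/2 ≈ 46.500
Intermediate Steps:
D = -15 (D = -5*(-4 + 7) = -5*3 = -15)
b(C) = 3 - 2*C*(1 + C) (b(C) = 3 - (C + ((C + C) + C))*(C + 1)/2 = 3 - (C + (2*C + C))*(1 + C)/2 = 3 - (C + 3*C)*(1 + C)/2 = 3 - 4*C*(1 + C)/2 = 3 - 2*C*(1 + C))
w = 31/2 (w = 8 - ½*(-15) = 8 + 15/2 = 31/2 ≈ 15.500)
w*b(0) = 31*(3 - 2*0 - 2*0²)/2 = 31*(3 + 0 - 2*0)/2 = 31*(3 + 0 + 0)/2 = (31/2)*3 = 93/2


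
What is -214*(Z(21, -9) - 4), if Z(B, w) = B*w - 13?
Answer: 44084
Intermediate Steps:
Z(B, w) = -13 + B*w
-214*(Z(21, -9) - 4) = -214*((-13 + 21*(-9)) - 4) = -214*((-13 - 189) - 4) = -214*(-202 - 4) = -214*(-206) = 44084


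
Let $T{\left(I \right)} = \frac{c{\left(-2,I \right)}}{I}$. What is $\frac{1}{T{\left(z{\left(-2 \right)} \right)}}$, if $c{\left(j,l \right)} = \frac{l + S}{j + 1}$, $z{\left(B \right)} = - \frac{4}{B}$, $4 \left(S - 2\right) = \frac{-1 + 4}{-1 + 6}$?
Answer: $- \frac{40}{83} \approx -0.48193$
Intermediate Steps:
$S = \frac{43}{20}$ ($S = 2 + \frac{\left(-1 + 4\right) \frac{1}{-1 + 6}}{4} = 2 + \frac{3 \cdot \frac{1}{5}}{4} = 2 + \frac{1}{4} \cdot \frac{3}{5} = 2 + \frac{3}{20} = \frac{43}{20} \approx 2.15$)
$c{\left(j,l \right)} = \frac{\frac{43}{20} + l}{1 + j}$ ($c{\left(j,l \right)} = \frac{l + \frac{43}{20}}{j + 1} = \frac{\frac{43}{20} + l}{1 + j}$)
$T{\left(I \right)} = \frac{- \frac{43}{20} - I}{I}$ ($T{\left(I \right)} = \frac{\frac{1}{1 - 2} \left(\frac{43}{20} + I\right)}{I} = \frac{\frac{1}{-1} \left(\frac{43}{20} + I\right)}{I} = \frac{\left(-1\right) \left(\frac{43}{20} + I\right)}{I} = \frac{- \frac{43}{20} - I}{I}$)
$\frac{1}{T{\left(z{\left(-2 \right)} \right)}} = \frac{1}{\frac{1}{\left(-4\right) \frac{1}{-2}} \left(- \frac{43}{20} - - \frac{4}{-2}\right)} = \frac{1}{\frac{1}{\left(-4\right) \left(- \frac{1}{2}\right)} \left(- \frac{43}{20} - \left(-4\right) \left(- \frac{1}{2}\right)\right)} = \frac{1}{\frac{1}{2} \left(- \frac{43}{20} - 2\right)} = \frac{1}{\frac{1}{2} \left(- \frac{83}{20}\right)} = \frac{1}{- \frac{83}{40}} = - \frac{40}{83}$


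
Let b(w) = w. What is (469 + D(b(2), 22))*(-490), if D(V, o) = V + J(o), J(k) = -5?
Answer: -228340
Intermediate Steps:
D(V, o) = -5 + V (D(V, o) = V - 5 = -5 + V)
(469 + D(b(2), 22))*(-490) = (469 + (-5 + 2))*(-490) = (469 - 3)*(-490) = 466*(-490) = -228340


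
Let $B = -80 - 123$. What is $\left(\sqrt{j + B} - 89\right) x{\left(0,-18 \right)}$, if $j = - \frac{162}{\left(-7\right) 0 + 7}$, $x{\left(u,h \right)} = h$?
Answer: $1602 - \frac{18 i \sqrt{11081}}{7} \approx 1602.0 - 270.69 i$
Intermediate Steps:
$B = -203$ ($B = -80 - 123 = -203$)
$j = - \frac{162}{7}$ ($j = - \frac{162}{0 + 7} = - \frac{162}{7} \approx -23.143$)
$\left(\sqrt{j + B} - 89\right) x{\left(0,-18 \right)} = \left(\sqrt{- \frac{162}{7} - 203} - 89\right) \left(-18\right) = \left(\sqrt{- \frac{1583}{7}} - 89\right) \left(-18\right) = \left(\frac{i \sqrt{11081}}{7} - 89\right) \left(-18\right) = \left(-89 + \frac{i \sqrt{11081}}{7}\right) \left(-18\right) = 1602 - \frac{18 i \sqrt{11081}}{7}$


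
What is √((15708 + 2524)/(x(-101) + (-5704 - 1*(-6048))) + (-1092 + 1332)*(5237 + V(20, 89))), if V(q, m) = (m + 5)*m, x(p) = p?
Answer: 2*√595008894/27 ≈ 1806.9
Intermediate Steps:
V(q, m) = m*(5 + m) (V(q, m) = (5 + m)*m = m*(5 + m))
√((15708 + 2524)/(x(-101) + (-5704 - 1*(-6048))) + (-1092 + 1332)*(5237 + V(20, 89))) = √((15708 + 2524)/(-101 + (-5704 - 1*(-6048))) + (-1092 + 1332)*(5237 + 89*(5 + 89))) = √(18232/(-101 + (-5704 + 6048)) + 240*(5237 + 89*94)) = √(18232/(-101 + 344) + 240*(5237 + 8366)) = √(18232/243 + 240*13603) = √(18232*(1/243) + 3264720) = √(18232/243 + 3264720) = √(793345192/243) = 2*√595008894/27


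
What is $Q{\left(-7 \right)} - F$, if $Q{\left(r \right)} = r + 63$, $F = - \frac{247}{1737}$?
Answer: $\frac{97519}{1737} \approx 56.142$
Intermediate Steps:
$F = - \frac{247}{1737}$ ($F = \left(-247\right) \frac{1}{1737} = - \frac{247}{1737} \approx -0.1422$)
$Q{\left(r \right)} = 63 + r$
$Q{\left(-7 \right)} - F = \left(63 - 7\right) - - \frac{247}{1737} = 56 + \frac{247}{1737} = \frac{97519}{1737}$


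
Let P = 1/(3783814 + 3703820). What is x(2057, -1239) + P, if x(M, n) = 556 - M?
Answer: -11238938633/7487634 ≈ -1501.0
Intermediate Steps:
P = 1/7487634 ≈ 1.3355e-7
x(2057, -1239) + P = (556 - 1*2057) + 1/7487634 = (556 - 2057) + 1/7487634 = -1501 + 1/7487634 = -11238938633/7487634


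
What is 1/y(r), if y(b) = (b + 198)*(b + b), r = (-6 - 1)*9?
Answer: -1/17010 ≈ -5.8789e-5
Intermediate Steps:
r = -63 (r = -7*9 = -63)
y(b) = 2*b*(198 + b) (y(b) = (198 + b)*(2*b) = 2*b*(198 + b))
1/y(r) = 1/(2*(-63)*(198 - 63)) = 1/(2*(-63)*135) = 1/(-17010) = -1/17010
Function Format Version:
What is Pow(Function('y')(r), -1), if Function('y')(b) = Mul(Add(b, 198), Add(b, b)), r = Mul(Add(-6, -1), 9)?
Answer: Rational(-1, 17010) ≈ -5.8789e-5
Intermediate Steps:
r = -63 (r = Mul(-7, 9) = -63)
Function('y')(b) = Mul(2, b, Add(198, b)) (Function('y')(b) = Mul(Add(198, b), Mul(2, b)) = Mul(2, b, Add(198, b)))
Pow(Function('y')(r), -1) = Pow(Mul(2, -63, Add(198, -63)), -1) = Pow(Mul(2, -63, 135), -1) = Pow(-17010, -1) = Rational(-1, 17010)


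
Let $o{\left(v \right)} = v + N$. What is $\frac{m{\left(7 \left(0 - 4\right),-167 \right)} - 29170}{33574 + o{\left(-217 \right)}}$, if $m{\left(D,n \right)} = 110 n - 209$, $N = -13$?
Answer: $- \frac{47749}{33344} \approx -1.432$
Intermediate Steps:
$o{\left(v \right)} = -13 + v$ ($o{\left(v \right)} = v - 13 = -13 + v$)
$m{\left(D,n \right)} = -209 + 110 n$
$\frac{m{\left(7 \left(0 - 4\right),-167 \right)} - 29170}{33574 + o{\left(-217 \right)}} = \frac{\left(-209 + 110 \left(-167\right)\right) - 29170}{33574 - 230} = \frac{\left(-209 - 18370\right) - 29170}{33574 - 230} = \frac{-18579 - 29170}{33344} = \left(-47749\right) \frac{1}{33344} = - \frac{47749}{33344}$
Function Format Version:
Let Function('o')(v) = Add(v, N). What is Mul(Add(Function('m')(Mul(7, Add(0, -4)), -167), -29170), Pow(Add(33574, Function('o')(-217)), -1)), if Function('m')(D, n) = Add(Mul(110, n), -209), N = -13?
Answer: Rational(-47749, 33344) ≈ -1.4320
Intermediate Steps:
Function('o')(v) = Add(-13, v) (Function('o')(v) = Add(v, -13) = Add(-13, v))
Function('m')(D, n) = Add(-209, Mul(110, n))
Mul(Add(Function('m')(Mul(7, Add(0, -4)), -167), -29170), Pow(Add(33574, Function('o')(-217)), -1)) = Mul(Add(Add(-209, Mul(110, -167)), -29170), Pow(Add(33574, Add(-13, -217)), -1)) = Mul(Add(Add(-209, -18370), -29170), Pow(Add(33574, -230), -1)) = Mul(Add(-18579, -29170), Pow(33344, -1)) = Mul(-47749, Rational(1, 33344)) = Rational(-47749, 33344)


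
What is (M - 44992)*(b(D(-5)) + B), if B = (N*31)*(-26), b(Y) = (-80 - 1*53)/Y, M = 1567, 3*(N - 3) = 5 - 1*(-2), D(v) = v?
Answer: 185514495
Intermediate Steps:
N = 16/3 (N = 3 + (5 - 1*(-2))/3 = 3 + (5 + 2)/3 = 3 + (1/3)*7 = 3 + 7/3 = 16/3 ≈ 5.3333)
b(Y) = -133/Y (b(Y) = (-80 - 53)/Y = -133/Y)
B = -12896/3 (B = ((16/3)*31)*(-26) = (496/3)*(-26) = -12896/3 ≈ -4298.7)
(M - 44992)*(b(D(-5)) + B) = (1567 - 44992)*(-133/(-5) - 12896/3) = -43425*(-133*(-1/5) - 12896/3) = -43425*(133/5 - 12896/3) = -43425*(-64081/15) = 185514495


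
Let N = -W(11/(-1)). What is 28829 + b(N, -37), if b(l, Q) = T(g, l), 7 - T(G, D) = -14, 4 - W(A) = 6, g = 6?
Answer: 28850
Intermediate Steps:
W(A) = -2 (W(A) = 4 - 1*6 = 4 - 6 = -2)
T(G, D) = 21 (T(G, D) = 7 - 1*(-14) = 7 + 14 = 21)
N = 2 (N = -1*(-2) = 2)
b(l, Q) = 21
28829 + b(N, -37) = 28829 + 21 = 28850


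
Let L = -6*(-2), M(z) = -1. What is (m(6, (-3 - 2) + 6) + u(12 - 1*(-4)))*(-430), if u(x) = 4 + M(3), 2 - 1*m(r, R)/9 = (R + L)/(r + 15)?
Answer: -46440/7 ≈ -6634.3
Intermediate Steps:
L = 12
m(r, R) = 18 - 9*(12 + R)/(15 + r) (m(r, R) = 18 - 9*(R + 12)/(r + 15) = 18 - 9*(12 + R)/(15 + r))
u(x) = 3 (u(x) = 4 - 1 = 3)
(m(6, (-3 - 2) + 6) + u(12 - 1*(-4)))*(-430) = (9*(18 - ((-3 - 2) + 6) + 2*6)/(15 + 6) + 3)*(-430) = (9*(18 - (-5 + 6) + 12)/21 + 3)*(-430) = (9*(1/21)*(18 - 1*1 + 12) + 3)*(-430) = (9*(1/21)*(18 - 1 + 12) + 3)*(-430) = (9*(1/21)*29 + 3)*(-430) = (87/7 + 3)*(-430) = (108/7)*(-430) = -46440/7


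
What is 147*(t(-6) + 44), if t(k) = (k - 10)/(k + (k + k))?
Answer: 19796/3 ≈ 6598.7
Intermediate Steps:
t(k) = (-10 + k)/(3*k) (t(k) = (-10 + k)/(k + 2*k) = (-10 + k)/((3*k)) = (-10 + k)*(1/(3*k)) = (-10 + k)/(3*k))
147*(t(-6) + 44) = 147*((⅓)*(-10 - 6)/(-6) + 44) = 147*((⅓)*(-⅙)*(-16) + 44) = 147*(8/9 + 44) = 147*(404/9) = 19796/3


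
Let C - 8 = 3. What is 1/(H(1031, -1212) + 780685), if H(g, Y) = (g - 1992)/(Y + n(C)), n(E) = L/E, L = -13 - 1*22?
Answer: 13367/10435426966 ≈ 1.2809e-6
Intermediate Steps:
C = 11 (C = 8 + 3 = 11)
L = -35 (L = -13 - 22 = -35)
n(E) = -35/E
H(g, Y) = (-1992 + g)/(-35/11 + Y) (H(g, Y) = (g - 1992)/(Y - 35/11) = (-1992 + g)/(Y - 35*1/11) = (-1992 + g)/(Y - 35/11) = (-1992 + g)/(-35/11 + Y))
1/(H(1031, -1212) + 780685) = 1/(11*(-1992 + 1031)/(-35 + 11*(-1212)) + 780685) = 1/(11*(-961)/(-35 - 13332) + 780685) = 1/(11*(-961)/(-13367) + 780685) = 1/(11*(-1/13367)*(-961) + 780685) = 1/(10571/13367 + 780685) = 1/(10435426966/13367) = 13367/10435426966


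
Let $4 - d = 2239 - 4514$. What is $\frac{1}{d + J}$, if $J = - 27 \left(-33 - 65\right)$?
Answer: $\frac{1}{4925} \approx 0.00020305$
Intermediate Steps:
$J = 2646$ ($J = - 27 \left(-33 - 65\right) = \left(-27\right) \left(-98\right) = 2646$)
$d = 2279$ ($d = 4 - \left(2239 - 4514\right) = 4 - -2275 = 4 + 2275 = 2279$)
$\frac{1}{d + J} = \frac{1}{2279 + 2646} = \frac{1}{4925}$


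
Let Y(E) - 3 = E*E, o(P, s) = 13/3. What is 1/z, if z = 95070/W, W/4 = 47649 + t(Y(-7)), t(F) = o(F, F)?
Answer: 57184/28521 ≈ 2.0050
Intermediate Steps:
o(P, s) = 13/3 (o(P, s) = 13*(⅓) = 13/3)
Y(E) = 3 + E² (Y(E) = 3 + E*E = 3 + E²)
t(F) = 13/3
W = 571840/3 (W = 4*(47649 + 13/3) = 4*(142960/3) = 571840/3 ≈ 1.9061e+5)
z = 28521/57184 (z = 95070/(571840/3) = 95070*(3/571840) = 28521/57184 ≈ 0.49876)
1/z = 1/(28521/57184) = 57184/28521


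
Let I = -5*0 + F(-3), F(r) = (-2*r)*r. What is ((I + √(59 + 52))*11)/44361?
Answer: -22/4929 + 11*√111/44361 ≈ -0.0018509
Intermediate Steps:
F(r) = -2*r²
I = -18 (I = -5*0 - 2*(-3)² = 0 - 2*9 = 0 - 18 = -18)
((I + √(59 + 52))*11)/44361 = ((-18 + √(59 + 52))*11)/44361 = ((-18 + √111)*11)*(1/44361) = (-198 + 11*√111)*(1/44361) = -22/4929 + 11*√111/44361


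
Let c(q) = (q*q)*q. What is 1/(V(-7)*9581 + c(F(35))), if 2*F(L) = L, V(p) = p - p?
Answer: 8/42875 ≈ 0.00018659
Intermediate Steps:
V(p) = 0
F(L) = L/2
c(q) = q³ (c(q) = q²*q = q³)
1/(V(-7)*9581 + c(F(35))) = 1/(0*9581 + ((½)*35)³) = 1/(0 + (35/2)³) = 1/(0 + 42875/8) = 1/(42875/8) = 8/42875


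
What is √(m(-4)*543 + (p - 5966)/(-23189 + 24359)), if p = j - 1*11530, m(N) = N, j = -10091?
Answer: I*√333947510/390 ≈ 46.857*I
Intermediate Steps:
p = -21621 (p = -10091 - 1*11530 = -10091 - 11530 = -21621)
√(m(-4)*543 + (p - 5966)/(-23189 + 24359)) = √(-4*543 + (-21621 - 5966)/(-23189 + 24359)) = √(-2172 - 27587/1170) = √(-2568827/1170) = I*√333947510/390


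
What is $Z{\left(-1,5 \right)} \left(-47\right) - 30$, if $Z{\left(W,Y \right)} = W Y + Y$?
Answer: $-30$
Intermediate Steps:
$Z{\left(W,Y \right)} = Y + W Y$
$Z{\left(-1,5 \right)} \left(-47\right) - 30 = 5 \left(1 - 1\right) \left(-47\right) - 30 = 5 \cdot 0 \left(-47\right) - 30 = 0 \left(-47\right) - 30 = 0 - 30 = -30$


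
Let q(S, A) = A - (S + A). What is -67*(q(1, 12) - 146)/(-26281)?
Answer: -9849/26281 ≈ -0.37476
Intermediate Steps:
q(S, A) = -S (q(S, A) = A - (A + S) = A + (-A - S) = -S)
-67*(q(1, 12) - 146)/(-26281) = -67*(-1*1 - 146)/(-26281) = -67*(-1 - 146)*(-1/26281) = -67*(-147)*(-1/26281) = 9849*(-1/26281) = -9849/26281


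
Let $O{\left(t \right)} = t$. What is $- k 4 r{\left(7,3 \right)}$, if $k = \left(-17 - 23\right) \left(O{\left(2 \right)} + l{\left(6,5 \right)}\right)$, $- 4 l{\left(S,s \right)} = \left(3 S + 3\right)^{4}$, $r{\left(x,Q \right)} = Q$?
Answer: $-23336760$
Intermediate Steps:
$l{\left(S,s \right)} = - \frac{\left(3 + 3 S\right)^{4}}{4}$ ($l{\left(S,s \right)} = - \frac{\left(3 S + 3\right)^{4}}{4} = - \frac{\left(3 + 3 S\right)^{4}}{4}$)
$k = 1944730$ ($k = \left(-17 - 23\right) \left(2 - \frac{81 \left(1 + 6\right)^{4}}{4}\right) = - 40 \left(2 - \frac{81 \cdot 7^{4}}{4}\right) = - 40 \left(2 - \frac{194481}{4}\right) = \left(-40\right) \left(- \frac{194473}{4}\right) = 1944730$)
$- k 4 r{\left(7,3 \right)} = - 1944730 \cdot 4 \cdot 3 = - 7778920 \cdot 3 = \left(-1\right) 23336760 = -23336760$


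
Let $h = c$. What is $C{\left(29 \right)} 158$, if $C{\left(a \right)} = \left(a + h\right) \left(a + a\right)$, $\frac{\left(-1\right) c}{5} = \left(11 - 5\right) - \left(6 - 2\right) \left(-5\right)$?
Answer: $-925564$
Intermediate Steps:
$c = -130$ ($c = - 5 \left(\left(11 - 5\right) - \left(6 - 2\right) \left(-5\right)\right) = - 5 \left(6 - 4 \left(-5\right)\right) = - 5 \left(6 - -20\right) = - 5 \left(6 + 20\right) = \left(-5\right) 26 = -130$)
$h = -130$
$C{\left(a \right)} = 2 a \left(-130 + a\right)$ ($C{\left(a \right)} = \left(a - 130\right) \left(a + a\right) = \left(-130 + a\right) 2 a = 2 a \left(-130 + a\right)$)
$C{\left(29 \right)} 158 = 2 \cdot 29 \left(-130 + 29\right) 158 = 2 \cdot 29 \left(-101\right) 158 = \left(-5858\right) 158 = -925564$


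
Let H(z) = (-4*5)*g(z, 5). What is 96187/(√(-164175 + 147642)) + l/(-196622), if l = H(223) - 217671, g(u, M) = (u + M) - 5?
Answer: 222131/196622 - 96187*I*√1837/5511 ≈ 1.1297 - 748.07*I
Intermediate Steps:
g(u, M) = -5 + M + u (g(u, M) = (M + u) - 5 = -5 + M + u)
H(z) = -20*z (H(z) = (-4*5)*(-5 + 5 + z) = -20*z)
l = -222131 (l = -20*223 - 217671 = -4460 - 217671 = -222131)
96187/(√(-164175 + 147642)) + l/(-196622) = 96187/(√(-164175 + 147642)) - 222131/(-196622) = 96187/(√(-16533)) - 222131*(-1/196622) = 96187/((3*I*√1837)) + 222131/196622 = 96187*(-I*√1837/5511) + 222131/196622 = -96187*I*√1837/5511 + 222131/196622 = 222131/196622 - 96187*I*√1837/5511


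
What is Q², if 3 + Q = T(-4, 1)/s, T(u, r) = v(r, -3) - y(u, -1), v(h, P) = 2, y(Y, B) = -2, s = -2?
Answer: 25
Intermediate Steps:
T(u, r) = 4 (T(u, r) = 2 - 1*(-2) = 2 + 2 = 4)
Q = -5 (Q = -3 + 4/(-2) = -3 + 4*(-½) = -3 - 2 = -5)
Q² = (-5)² = 25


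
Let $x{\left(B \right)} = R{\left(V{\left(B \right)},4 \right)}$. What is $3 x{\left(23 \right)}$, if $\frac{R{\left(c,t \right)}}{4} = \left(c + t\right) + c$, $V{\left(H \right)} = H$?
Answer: $600$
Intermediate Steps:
$R{\left(c,t \right)} = 4 t + 8 c$ ($R{\left(c,t \right)} = 4 \left(\left(c + t\right) + c\right) = 4 \left(t + 2 c\right) = 4 t + 8 c$)
$x{\left(B \right)} = 16 + 8 B$ ($x{\left(B \right)} = 4 \cdot 4 + 8 B = 16 + 8 B$)
$3 x{\left(23 \right)} = 3 \left(16 + 8 \cdot 23\right) = 3 \left(16 + 184\right) = 3 \cdot 200 = 600$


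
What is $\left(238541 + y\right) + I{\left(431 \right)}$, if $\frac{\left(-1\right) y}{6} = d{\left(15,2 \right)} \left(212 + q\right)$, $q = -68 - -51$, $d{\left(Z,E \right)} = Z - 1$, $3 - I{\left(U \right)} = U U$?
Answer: $36403$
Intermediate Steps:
$I{\left(U \right)} = 3 - U^{2}$ ($I{\left(U \right)} = 3 - U U = 3 - U^{2}$)
$d{\left(Z,E \right)} = -1 + Z$ ($d{\left(Z,E \right)} = Z - 1 = -1 + Z$)
$q = -17$ ($q = -68 + 51 = -17$)
$y = -16380$ ($y = - 6 \left(-1 + 15\right) \left(212 - 17\right) = - 6 \cdot 14 \cdot 195 = \left(-6\right) 2730 = -16380$)
$\left(238541 + y\right) + I{\left(431 \right)} = \left(238541 - 16380\right) + \left(3 - 431^{2}\right) = 222161 + \left(3 - 185761\right) = 222161 - 185758 = 36403$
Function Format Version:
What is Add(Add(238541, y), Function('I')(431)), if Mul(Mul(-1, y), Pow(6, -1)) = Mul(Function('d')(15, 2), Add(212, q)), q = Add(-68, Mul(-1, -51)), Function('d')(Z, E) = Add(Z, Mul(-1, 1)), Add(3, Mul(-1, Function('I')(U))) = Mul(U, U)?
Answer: 36403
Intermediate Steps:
Function('I')(U) = Add(3, Mul(-1, Pow(U, 2))) (Function('I')(U) = Add(3, Mul(-1, Mul(U, U))) = Add(3, Mul(-1, Pow(U, 2))))
Function('d')(Z, E) = Add(-1, Z) (Function('d')(Z, E) = Add(Z, -1) = Add(-1, Z))
q = -17 (q = Add(-68, 51) = -17)
y = -16380 (y = Mul(-6, Mul(Add(-1, 15), Add(212, -17))) = Mul(-6, Mul(14, 195)) = Mul(-6, 2730) = -16380)
Add(Add(238541, y), Function('I')(431)) = Add(Add(238541, -16380), Add(3, Mul(-1, Pow(431, 2)))) = Add(222161, Add(3, Mul(-1, 185761))) = Add(222161, Add(3, -185761)) = Add(222161, -185758) = 36403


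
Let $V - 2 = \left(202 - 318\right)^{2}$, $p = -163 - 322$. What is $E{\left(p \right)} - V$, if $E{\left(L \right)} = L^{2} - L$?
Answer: $222252$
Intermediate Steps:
$p = -485$ ($p = -163 - 322 = -485$)
$V = 13458$ ($V = 2 + \left(202 - 318\right)^{2} = 2 + \left(-116\right)^{2} = 2 + 13456 = 13458$)
$E{\left(p \right)} - V = - 485 \left(-1 - 485\right) - 13458 = \left(-485\right) \left(-486\right) - 13458 = 235710 - 13458 = 222252$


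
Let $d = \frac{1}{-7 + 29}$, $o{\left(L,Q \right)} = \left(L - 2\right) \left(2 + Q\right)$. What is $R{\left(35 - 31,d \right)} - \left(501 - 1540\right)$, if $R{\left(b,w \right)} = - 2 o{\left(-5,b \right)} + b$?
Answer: $1127$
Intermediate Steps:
$o{\left(L,Q \right)} = \left(-2 + L\right) \left(2 + Q\right)$
$d = \frac{1}{22} \approx 0.045455$
$R{\left(b,w \right)} = 28 + 15 b$ ($R{\left(b,w \right)} = - 2 \left(-4 - 2 b + 2 \left(-5\right) - 5 b\right) + b = - 2 \left(-4 - 2 b - 10 - 5 b\right) + b = - 2 \left(-14 - 7 b\right) + b = \left(28 + 14 b\right) + b = 28 + 15 b$)
$R{\left(35 - 31,d \right)} - \left(501 - 1540\right) = \left(28 + 15 \left(35 - 31\right)\right) - \left(501 - 1540\right) = \left(28 + 15 \left(35 - 31\right)\right) - -1039 = \left(28 + 15 \cdot 4\right) + 1039 = \left(28 + 60\right) + 1039 = 88 + 1039 = 1127$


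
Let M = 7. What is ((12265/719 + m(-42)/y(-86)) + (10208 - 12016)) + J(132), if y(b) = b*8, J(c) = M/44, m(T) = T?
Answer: -4872008681/2720696 ≈ -1790.7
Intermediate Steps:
J(c) = 7/44
y(b) = 8*b
((12265/719 + m(-42)/y(-86)) + (10208 - 12016)) + J(132) = ((12265/719 - 42/(8*(-86))) + (10208 - 12016)) + 7/44 = ((12265*(1/719) - 42/(-688)) - 1808) + 7/44 = ((12265/719 - 42*(-1/688)) - 1808) + 7/44 = ((12265/719 + 21/344) - 1808) + 7/44 = (4234259/247336 - 1808) + 7/44 = -442949229/247336 + 7/44 = -4872008681/2720696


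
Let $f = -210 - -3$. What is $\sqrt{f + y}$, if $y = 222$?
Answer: $\sqrt{15} \approx 3.873$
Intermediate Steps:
$f = -207$ ($f = -210 + \left(-99 + 102\right) = -210 + 3 = -207$)
$\sqrt{f + y} = \sqrt{-207 + 222} = \sqrt{15}$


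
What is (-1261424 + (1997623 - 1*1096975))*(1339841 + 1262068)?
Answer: -938706321384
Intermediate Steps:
(-1261424 + (1997623 - 1*1096975))*(1339841 + 1262068) = (-1261424 + (1997623 - 1096975))*2601909 = (-1261424 + 900648)*2601909 = -360776*2601909 = -938706321384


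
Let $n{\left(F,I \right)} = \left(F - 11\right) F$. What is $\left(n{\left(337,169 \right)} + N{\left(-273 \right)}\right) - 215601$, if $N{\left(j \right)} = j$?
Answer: $-106012$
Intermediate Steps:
$n{\left(F,I \right)} = F \left(-11 + F\right)$ ($n{\left(F,I \right)} = \left(-11 + F\right) F = F \left(-11 + F\right)$)
$\left(n{\left(337,169 \right)} + N{\left(-273 \right)}\right) - 215601 = \left(337 \left(-11 + 337\right) - 273\right) - 215601 = \left(337 \cdot 326 - 273\right) - 215601 = \left(109862 - 273\right) - 215601 = 109589 - 215601 = -106012$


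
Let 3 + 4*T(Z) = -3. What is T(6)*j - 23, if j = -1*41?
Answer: 77/2 ≈ 38.500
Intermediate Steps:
T(Z) = -3/2 (T(Z) = -3/4 + (1/4)*(-3) = -3/4 - 3/4 = -3/2)
j = -41
T(6)*j - 23 = -3/2*(-41) - 23 = 123/2 - 23 = 77/2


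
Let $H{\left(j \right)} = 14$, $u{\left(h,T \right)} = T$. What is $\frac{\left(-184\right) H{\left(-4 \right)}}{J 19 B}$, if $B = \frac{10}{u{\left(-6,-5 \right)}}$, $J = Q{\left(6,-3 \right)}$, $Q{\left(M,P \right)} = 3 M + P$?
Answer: $\frac{1288}{285} \approx 4.5193$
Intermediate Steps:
$Q{\left(M,P \right)} = P + 3 M$
$J = 15$ ($J = -3 + 3 \cdot 6 = -3 + 18 = 15$)
$B = -2$ ($B = \frac{10}{-5} = 10 \left(- \frac{1}{5}\right) = -2$)
$\frac{\left(-184\right) H{\left(-4 \right)}}{J 19 B} = \frac{\left(-184\right) 14}{15 \cdot 19 \left(-2\right)} = - \frac{2576}{285 \left(-2\right)} = - \frac{2576}{-570} = \left(-2576\right) \left(- \frac{1}{570}\right) = \frac{1288}{285}$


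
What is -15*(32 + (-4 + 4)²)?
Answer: -480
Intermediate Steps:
-15*(32 + (-4 + 4)²) = -15*(32 + 0²) = -15*(32 + 0) = -15*32 = -480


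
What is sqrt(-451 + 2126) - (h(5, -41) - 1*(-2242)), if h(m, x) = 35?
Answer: -2277 + 5*sqrt(67) ≈ -2236.1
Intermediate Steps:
sqrt(-451 + 2126) - (h(5, -41) - 1*(-2242)) = sqrt(-451 + 2126) - (35 - 1*(-2242)) = sqrt(1675) - (35 + 2242) = 5*sqrt(67) - 1*2277 = 5*sqrt(67) - 2277 = -2277 + 5*sqrt(67)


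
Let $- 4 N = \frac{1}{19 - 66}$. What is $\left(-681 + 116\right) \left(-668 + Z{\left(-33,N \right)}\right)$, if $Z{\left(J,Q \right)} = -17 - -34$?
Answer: $367815$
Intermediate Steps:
$N = \frac{1}{188}$ ($N = - \frac{1}{4 \left(19 - 66\right)} = - \frac{1}{4 \left(-47\right)} = \left(- \frac{1}{4}\right) \left(- \frac{1}{47}\right) = \frac{1}{188} \approx 0.0053191$)
$Z{\left(J,Q \right)} = 17$ ($Z{\left(J,Q \right)} = -17 + 34 = 17$)
$\left(-681 + 116\right) \left(-668 + Z{\left(-33,N \right)}\right) = \left(-681 + 116\right) \left(-668 + 17\right) = \left(-565\right) \left(-651\right) = 367815$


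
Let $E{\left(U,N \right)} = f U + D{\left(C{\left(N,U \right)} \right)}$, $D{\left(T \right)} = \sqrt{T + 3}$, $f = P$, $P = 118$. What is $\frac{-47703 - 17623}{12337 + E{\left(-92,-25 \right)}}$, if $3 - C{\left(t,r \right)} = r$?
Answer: $- \frac{96747806}{2193263} + \frac{457282 \sqrt{2}}{2193263} \approx -43.817$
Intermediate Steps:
$C{\left(t,r \right)} = 3 - r$
$f = 118$
$D{\left(T \right)} = \sqrt{3 + T}$
$E{\left(U,N \right)} = \sqrt{6 - U} + 118 U$ ($E{\left(U,N \right)} = 118 U + \sqrt{3 - \left(-3 + U\right)} = 118 U + \sqrt{6 - U} = \sqrt{6 - U} + 118 U$)
$\frac{-47703 - 17623}{12337 + E{\left(-92,-25 \right)}} = \frac{-47703 - 17623}{12337 + \left(\sqrt{6 - -92} + 118 \left(-92\right)\right)} = - \frac{65326}{12337 - \left(10856 - \sqrt{6 + 92}\right)} = - \frac{65326}{12337 - \left(10856 - \sqrt{98}\right)} = - \frac{65326}{12337 - \left(10856 - 7 \sqrt{2}\right)} = - \frac{65326}{1481 + 7 \sqrt{2}}$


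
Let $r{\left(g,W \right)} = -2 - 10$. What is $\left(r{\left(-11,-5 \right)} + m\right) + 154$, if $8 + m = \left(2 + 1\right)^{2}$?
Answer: $143$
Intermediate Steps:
$r{\left(g,W \right)} = -12$ ($r{\left(g,W \right)} = -2 - 10 = -12$)
$m = 1$ ($m = -8 + \left(2 + 1\right)^{2} = -8 + 3^{2} = -8 + 9 = 1$)
$\left(r{\left(-11,-5 \right)} + m\right) + 154 = \left(-12 + 1\right) + 154 = -11 + 154 = 143$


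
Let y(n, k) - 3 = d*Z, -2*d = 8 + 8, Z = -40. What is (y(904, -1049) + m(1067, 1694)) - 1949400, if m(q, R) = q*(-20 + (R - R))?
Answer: -1970417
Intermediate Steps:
d = -8 (d = -(8 + 8)/2 = -1/2*16 = -8)
m(q, R) = -20*q (m(q, R) = q*(-20 + 0) = q*(-20) = -20*q)
y(n, k) = 323 (y(n, k) = 3 - 8*(-40) = 3 + 320 = 323)
(y(904, -1049) + m(1067, 1694)) - 1949400 = (323 - 20*1067) - 1949400 = (323 - 21340) - 1949400 = -21017 - 1949400 = -1970417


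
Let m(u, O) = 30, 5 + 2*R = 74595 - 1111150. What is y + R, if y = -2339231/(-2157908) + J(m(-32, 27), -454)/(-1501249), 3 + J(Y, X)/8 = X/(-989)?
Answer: -1660525271558880193917/3203922097593988 ≈ -5.1828e+5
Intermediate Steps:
R = -518280 (R = -5/2 + (74595 - 1111150)/2 = -5/2 + (½)*(-1036555) = -5/2 - 1036555/2 = -518280)
J(Y, X) = -24 - 8*X/989 (J(Y, X) = -24 + 8*(X/(-989)) = -24 + 8*(X*(-1/989)) = -24 + 8*(-X/989) = -24 - 8*X/989)
y = 3473182131906723/3203922097593988 (y = -2339231/(-2157908) + (-24 - 8/989*(-454))/(-1501249) = -2339231*(-1/2157908) + (-24 + 3632/989)*(-1/1501249) = 2339231/2157908 - 20104/989*(-1/1501249) = 2339231/2157908 + 20104/1484735261 = 3473182131906723/3203922097593988 ≈ 1.0840)
y + R = 3473182131906723/3203922097593988 - 518280 = -1660525271558880193917/3203922097593988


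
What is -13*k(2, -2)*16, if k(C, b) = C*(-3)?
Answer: 1248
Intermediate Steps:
k(C, b) = -3*C
-13*k(2, -2)*16 = -(-39)*2*16 = -13*(-6)*16 = 78*16 = 1248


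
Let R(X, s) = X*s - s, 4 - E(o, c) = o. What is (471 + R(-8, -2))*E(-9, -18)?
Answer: 6357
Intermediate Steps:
E(o, c) = 4 - o
R(X, s) = -s + X*s
(471 + R(-8, -2))*E(-9, -18) = (471 - 2*(-1 - 8))*(4 - 1*(-9)) = (471 - 2*(-9))*(4 + 9) = (471 + 18)*13 = 489*13 = 6357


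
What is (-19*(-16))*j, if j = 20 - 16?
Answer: 1216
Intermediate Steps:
j = 4
(-19*(-16))*j = -19*(-16)*4 = 304*4 = 1216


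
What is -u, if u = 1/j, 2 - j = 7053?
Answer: 1/7051 ≈ 0.00014182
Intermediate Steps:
j = -7051 (j = 2 - 1*7053 = 2 - 7053 = -7051)
u = -1/7051 (u = 1/(-7051) = -1/7051 ≈ -0.00014182)
-u = -1*(-1/7051) = 1/7051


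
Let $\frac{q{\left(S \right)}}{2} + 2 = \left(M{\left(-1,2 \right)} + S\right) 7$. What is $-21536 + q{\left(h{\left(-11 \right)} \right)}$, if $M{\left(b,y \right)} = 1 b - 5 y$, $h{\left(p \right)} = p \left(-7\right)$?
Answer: $-20616$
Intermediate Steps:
$h{\left(p \right)} = - 7 p$
$M{\left(b,y \right)} = b - 5 y$
$q{\left(S \right)} = -158 + 14 S$ ($q{\left(S \right)} = -4 + 2 \left(\left(-1 - 10\right) + S\right) 7 = -4 + 2 \left(-11 + S\right) 7 = -4 + 2 \left(-77 + 7 S\right) = -4 + \left(-154 + 14 S\right) = -158 + 14 S$)
$-21536 + q{\left(h{\left(-11 \right)} \right)} = -21536 - \left(158 - 14 \left(\left(-7\right) \left(-11\right)\right)\right) = -21536 + \left(-158 + 14 \cdot 77\right) = -21536 + \left(-158 + 1078\right) = -21536 + 920 = -20616$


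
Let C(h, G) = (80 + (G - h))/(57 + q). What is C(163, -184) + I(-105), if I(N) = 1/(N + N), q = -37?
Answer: -5609/420 ≈ -13.355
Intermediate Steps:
C(h, G) = 4 - h/20 + G/20 (C(h, G) = (80 + (G - h))/(57 - 37) = (80 + G - h)/20 = (80 + G - h)*(1/20) = 4 - h/20 + G/20)
I(N) = 1/(2*N)
C(163, -184) + I(-105) = (4 - 1/20*163 + (1/20)*(-184)) + (½)/(-105) = (4 - 163/20 - 46/5) + (½)*(-1/105) = -267/20 - 1/210 = -5609/420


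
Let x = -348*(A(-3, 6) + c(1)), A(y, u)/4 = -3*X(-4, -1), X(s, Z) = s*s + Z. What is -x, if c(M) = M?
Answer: -62292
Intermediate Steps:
X(s, Z) = Z + s² (X(s, Z) = s² + Z = Z + s²)
A(y, u) = -180 (A(y, u) = 4*(-3*(-1 + (-4)²)) = 4*(-3*(-1 + 16)) = 4*(-3*15) = 4*(-45) = -180)
x = 62292 (x = -348*(-180 + 1) = -348*(-179) = 62292)
-x = -1*62292 = -62292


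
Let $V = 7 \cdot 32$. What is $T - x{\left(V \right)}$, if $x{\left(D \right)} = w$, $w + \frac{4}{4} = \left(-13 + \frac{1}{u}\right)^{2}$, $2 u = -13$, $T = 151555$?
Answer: $\frac{25583723}{169} \approx 1.5138 \cdot 10^{5}$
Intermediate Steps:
$u = - \frac{13}{2}$ ($u = \frac{1}{2} \left(-13\right) = - \frac{13}{2} \approx -6.5$)
$V = 224$
$w = \frac{29072}{169}$ ($w = -1 + \left(-13 + \frac{1}{- \frac{13}{2}}\right)^{2} = -1 + \left(-13 - \frac{2}{13}\right)^{2} = -1 + \left(- \frac{171}{13}\right)^{2} = -1 + \frac{29241}{169} = \frac{29072}{169} \approx 172.02$)
$x{\left(D \right)} = \frac{29072}{169}$
$T - x{\left(V \right)} = 151555 - \frac{29072}{169} = \frac{25583723}{169}$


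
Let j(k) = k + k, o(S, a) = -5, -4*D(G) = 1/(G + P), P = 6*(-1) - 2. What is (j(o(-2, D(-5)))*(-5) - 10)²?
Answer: 1600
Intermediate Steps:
P = -8 (P = -6 - 2 = -8)
D(G) = -1/(4*(-8 + G)) (D(G) = -1/(4*(G - 8)) = -1/(4*(-8 + G)))
j(k) = 2*k
(j(o(-2, D(-5)))*(-5) - 10)² = ((2*(-5))*(-5) - 10)² = (-10*(-5) - 10)² = (50 - 10)² = 40² = 1600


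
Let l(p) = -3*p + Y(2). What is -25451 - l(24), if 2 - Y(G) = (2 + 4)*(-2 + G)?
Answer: -25381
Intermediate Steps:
Y(G) = 14 - 6*G (Y(G) = 2 - (2 + 4)*(-2 + G) = 2 - 6*(-2 + G) = 2 - (-12 + 6*G) = 2 + (12 - 6*G) = 14 - 6*G)
l(p) = 2 - 3*p (l(p) = -3*p + (14 - 6*2) = -3*p + (14 - 12) = -3*p + 2 = 2 - 3*p)
-25451 - l(24) = -25451 - (2 - 3*24) = -25451 - (2 - 72) = -25451 - 1*(-70) = -25451 + 70 = -25381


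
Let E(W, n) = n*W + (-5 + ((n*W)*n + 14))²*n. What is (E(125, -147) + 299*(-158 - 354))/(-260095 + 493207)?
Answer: -1072530358406995/233112 ≈ -4.6009e+9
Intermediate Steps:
E(W, n) = W*n + n*(9 + W*n²)² (E(W, n) = W*n + (-5 + ((W*n)*n + 14))²*n = W*n + (-5 + (W*n² + 14))²*n = W*n + (-5 + (14 + W*n²))²*n = W*n + (9 + W*n²)²*n = W*n + n*(9 + W*n²)²)
(E(125, -147) + 299*(-158 - 354))/(-260095 + 493207) = (-147*(125 + (9 + 125*(-147)²)²) + 299*(-158 - 354))/(-260095 + 493207) = (-147*(125 + (9 + 125*21609)²) + 299*(-512))/233112 = (-147*(125 + (9 + 2701125)²) - 153088)*(1/233112) = (-147*(125 + 2701134²) - 153088)*(1/233112) = (-147*(125 + 7296124885956) - 153088)*(1/233112) = (-147*7296124886081 - 153088)*(1/233112) = (-1072530358253907 - 153088)*(1/233112) = -1072530358406995*1/233112 = -1072530358406995/233112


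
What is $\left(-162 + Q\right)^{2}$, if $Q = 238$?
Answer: $5776$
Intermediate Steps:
$\left(-162 + Q\right)^{2} = \left(-162 + 238\right)^{2} = 76^{2} = 5776$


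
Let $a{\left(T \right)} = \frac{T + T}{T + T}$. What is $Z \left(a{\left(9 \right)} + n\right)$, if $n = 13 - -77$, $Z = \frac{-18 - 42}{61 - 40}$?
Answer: $-260$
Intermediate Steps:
$a{\left(T \right)} = 1$ ($a{\left(T \right)} = \frac{2 T}{2 T} = 2 T \frac{1}{2 T} = 1$)
$Z = - \frac{20}{7}$ ($Z = - \frac{60}{21} = \left(-60\right) \frac{1}{21} = - \frac{20}{7} \approx -2.8571$)
$n = 90$ ($n = 13 + 77 = 90$)
$Z \left(a{\left(9 \right)} + n\right) = - \frac{20 \left(1 + 90\right)}{7} = \left(- \frac{20}{7}\right) 91 = -260$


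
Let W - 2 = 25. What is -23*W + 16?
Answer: -605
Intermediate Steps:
W = 27 (W = 2 + 25 = 27)
-23*W + 16 = -23*27 + 16 = -621 + 16 = -605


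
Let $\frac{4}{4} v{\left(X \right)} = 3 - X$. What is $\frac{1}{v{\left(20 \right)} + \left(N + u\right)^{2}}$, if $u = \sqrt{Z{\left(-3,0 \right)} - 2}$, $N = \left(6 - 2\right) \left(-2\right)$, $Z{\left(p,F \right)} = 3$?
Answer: $\frac{1}{32} \approx 0.03125$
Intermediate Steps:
$v{\left(X \right)} = 3 - X$
$N = -8$ ($N = 4 \left(-2\right) = -8$)
$u = 1$ ($u = \sqrt{3 - 2} = \sqrt{1} = 1$)
$\frac{1}{v{\left(20 \right)} + \left(N + u\right)^{2}} = \frac{1}{\left(3 - 20\right) + \left(-8 + 1\right)^{2}} = \frac{1}{\left(3 - 20\right) + \left(-7\right)^{2}} = \frac{1}{-17 + 49} = \frac{1}{32}$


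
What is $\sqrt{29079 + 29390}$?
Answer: $\sqrt{58469} \approx 241.8$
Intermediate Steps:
$\sqrt{29079 + 29390} = \sqrt{58469}$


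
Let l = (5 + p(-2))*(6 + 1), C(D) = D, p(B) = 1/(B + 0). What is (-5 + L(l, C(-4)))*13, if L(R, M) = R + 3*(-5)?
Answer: 299/2 ≈ 149.50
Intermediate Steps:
p(B) = 1/B
l = 63/2 (l = (5 + 1/(-2))*(6 + 1) = (5 - 1/2)*7 = (9/2)*7 = 63/2 ≈ 31.500)
L(R, M) = -15 + R (L(R, M) = R - 15 = -15 + R)
(-5 + L(l, C(-4)))*13 = (-5 + (-15 + 63/2))*13 = (-5 + 33/2)*13 = (23/2)*13 = 299/2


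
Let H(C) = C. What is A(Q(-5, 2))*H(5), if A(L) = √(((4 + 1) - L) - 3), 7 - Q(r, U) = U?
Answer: 5*I*√3 ≈ 8.6602*I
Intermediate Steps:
Q(r, U) = 7 - U
A(L) = √(2 - L) (A(L) = √((5 - L) - 3) = √(2 - L))
A(Q(-5, 2))*H(5) = √(2 - (7 - 1*2))*5 = √(2 - (7 - 2))*5 = √(2 - 1*5)*5 = √(2 - 5)*5 = √(-3)*5 = (I*√3)*5 = 5*I*√3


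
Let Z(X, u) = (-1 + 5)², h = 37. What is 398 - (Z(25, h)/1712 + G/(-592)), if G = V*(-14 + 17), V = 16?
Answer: 1575966/3959 ≈ 398.07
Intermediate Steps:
Z(X, u) = 16 (Z(X, u) = 4² = 16)
G = 48 (G = 16*(-14 + 17) = 16*3 = 48)
398 - (Z(25, h)/1712 + G/(-592)) = 398 - (16/1712 + 48/(-592)) = 398 - (16*(1/1712) + 48*(-1/592)) = 398 - (1/107 - 3/37) = 398 - 1*(-284/3959) = 398 + 284/3959 = 1575966/3959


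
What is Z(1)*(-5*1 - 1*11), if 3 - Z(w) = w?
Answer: -32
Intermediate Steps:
Z(w) = 3 - w
Z(1)*(-5*1 - 1*11) = (3 - 1*1)*(-5*1 - 1*11) = (3 - 1)*(-5 - 11) = 2*(-16) = -32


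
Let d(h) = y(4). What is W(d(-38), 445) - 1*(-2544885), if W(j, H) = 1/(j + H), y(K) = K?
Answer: 1142653366/449 ≈ 2.5449e+6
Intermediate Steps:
d(h) = 4
W(j, H) = 1/(H + j)
W(d(-38), 445) - 1*(-2544885) = 1/(445 + 4) - 1*(-2544885) = 1/449 + 2544885 = 1142653366/449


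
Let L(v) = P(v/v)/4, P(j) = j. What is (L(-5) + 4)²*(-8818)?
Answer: -1274201/8 ≈ -1.5928e+5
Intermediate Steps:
L(v) = ¼ (L(v) = (v/v)/4 = 1*(¼) = ¼)
(L(-5) + 4)²*(-8818) = (¼ + 4)²*(-8818) = (17/4)²*(-8818) = (289/16)*(-8818) = -1274201/8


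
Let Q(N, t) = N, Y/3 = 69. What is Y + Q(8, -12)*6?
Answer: 255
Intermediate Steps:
Y = 207 (Y = 3*69 = 207)
Y + Q(8, -12)*6 = 207 + 8*6 = 207 + 48 = 255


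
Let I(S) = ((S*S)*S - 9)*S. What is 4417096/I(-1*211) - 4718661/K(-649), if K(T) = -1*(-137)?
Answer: -2338239514795897/67887655895 ≈ -34443.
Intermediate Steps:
K(T) = 137
I(S) = S*(-9 + S³) (I(S) = (S²*S - 9)*S = (S³ - 9)*S = (-9 + S³)*S = S*(-9 + S³))
4417096/I(-1*211) - 4718661/K(-649) = 4417096/(((-1*211)*(-9 + (-1*211)³))) - 4718661/137 = 4417096/((-211*(-9 + (-211)³))) - 4718661*1/137 = 4417096/((-211*(-9 - 9393931))) - 4718661/137 = 4417096/((-211*(-9393940))) - 4718661/137 = 4417096/1982121340 - 4718661/137 = 4417096*(1/1982121340) - 4718661/137 = 1104274/495530335 - 4718661/137 = -2338239514795897/67887655895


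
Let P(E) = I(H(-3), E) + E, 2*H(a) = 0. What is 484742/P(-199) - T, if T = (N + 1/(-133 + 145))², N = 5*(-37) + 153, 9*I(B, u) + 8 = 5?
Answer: -148564283/43056 ≈ -3450.5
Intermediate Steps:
H(a) = 0 (H(a) = (½)*0 = 0)
I(B, u) = -⅓ (I(B, u) = -8/9 + (⅑)*5 = -8/9 + 5/9 = -⅓)
N = -32 (N = -185 + 153 = -32)
P(E) = -⅓ + E
T = 146689/144 (T = (-32 + 1/(-133 + 145))² = (-32 + 1/12)² = (-383/12)² = 146689/144 ≈ 1018.7)
484742/P(-199) - T = 484742/(-⅓ - 199) - 1*146689/144 = 484742/(-598/3) - 146689/144 = 484742*(-3/598) - 146689/144 = -727113/299 - 146689/144 = -148564283/43056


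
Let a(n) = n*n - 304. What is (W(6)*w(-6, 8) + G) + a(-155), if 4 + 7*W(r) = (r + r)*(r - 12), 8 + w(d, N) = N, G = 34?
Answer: 23755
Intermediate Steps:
w(d, N) = -8 + N
W(r) = -4/7 + 2*r*(-12 + r)/7 (W(r) = -4/7 + ((r + r)*(r - 12))/7 = -4/7 + ((2*r)*(-12 + r))/7 = -4/7 + (2*r*(-12 + r))/7 = -4/7 + 2*r*(-12 + r)/7)
a(n) = -304 + n² (a(n) = n² - 304 = -304 + n²)
(W(6)*w(-6, 8) + G) + a(-155) = ((-4/7 - 24/7*6 + (2/7)*6²)*(-8 + 8) + 34) + (-304 + (-155)²) = ((-4/7 - 144/7 + (2/7)*36)*0 + 34) + (-304 + 24025) = ((-4/7 - 144/7 + 72/7)*0 + 34) + 23721 = (-76/7*0 + 34) + 23721 = (0 + 34) + 23721 = 34 + 23721 = 23755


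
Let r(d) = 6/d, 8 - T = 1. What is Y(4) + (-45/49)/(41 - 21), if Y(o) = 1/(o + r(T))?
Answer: 533/3332 ≈ 0.15996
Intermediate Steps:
T = 7 (T = 8 - 1*1 = 8 - 1 = 7)
Y(o) = 1/(6/7 + o) (Y(o) = 1/(o + 6/7) = 1/(6/7 + o))
Y(4) + (-45/49)/(41 - 21) = 7/(6 + 7*4) + (-45/49)/(41 - 21) = 7/(6 + 28) - 45*1/49/20 = 7/34 - 45/49*1/20 = 7*(1/34) - 9/196 = 7/34 - 9/196 = 533/3332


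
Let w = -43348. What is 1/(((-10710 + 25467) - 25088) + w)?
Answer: -1/53679 ≈ -1.8629e-5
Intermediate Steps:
1/(((-10710 + 25467) - 25088) + w) = 1/(((-10710 + 25467) - 25088) - 43348) = 1/((14757 - 25088) - 43348) = 1/(-10331 - 43348) = 1/(-53679) = -1/53679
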